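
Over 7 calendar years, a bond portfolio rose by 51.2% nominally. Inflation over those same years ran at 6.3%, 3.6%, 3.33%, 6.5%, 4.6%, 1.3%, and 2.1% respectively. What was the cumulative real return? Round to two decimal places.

15.32%

Cumulative inflation factor: 1.063 × 1.036 × 1.0333 × 1.065 × 1.046 × 1.013 × 1.021 ≈ 1.31110.
Nominal growth factor: 1.51200. Real growth factor = 1.51200 / 1.31110 ≈ 1.15323.
Total real return ≈ 15.3230%.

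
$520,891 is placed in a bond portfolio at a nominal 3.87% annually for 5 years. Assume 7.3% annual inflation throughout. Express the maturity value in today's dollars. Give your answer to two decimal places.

$442,791.12

Nominal value at maturity: $520,891 × (1 + 3.87%)^5 ≈ $629,792.54.
Price-level factor over 5 years: (1 + 7.3%)^5 ≈ 1.4223242343.
The maturity value deflated by that factor is the answer in today's purchasing power.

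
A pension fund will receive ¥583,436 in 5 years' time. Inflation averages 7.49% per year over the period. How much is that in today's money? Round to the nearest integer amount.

Price-level factor over 5 years: (1 + 7.49%)^5 ≈ 1.4349617158.
Purchasing power today: ¥583,436 divided by that factor.

¥406,586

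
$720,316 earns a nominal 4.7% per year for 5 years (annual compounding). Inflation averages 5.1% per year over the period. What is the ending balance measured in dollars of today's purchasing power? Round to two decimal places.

$706,712.69

Nominal value at maturity: $720,316 × (1 + 4.7%)^5 ≈ $906,267.63.
Price-level factor over 5 years: (1 + 5.1%)^5 ≈ 1.2823706810.
Dividing the nominal maturity value by the price-level factor gives the value in today's money.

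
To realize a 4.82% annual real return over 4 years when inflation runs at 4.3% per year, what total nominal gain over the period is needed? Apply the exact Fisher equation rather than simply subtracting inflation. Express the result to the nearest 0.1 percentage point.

Required annual nominal rate: (1+4.82%)(1+4.3%) − 1 = 9.32726%.
Cumulative over 4 years: (1 + 0.0932726)^4 − 1 ≈ 0.42861.

42.9%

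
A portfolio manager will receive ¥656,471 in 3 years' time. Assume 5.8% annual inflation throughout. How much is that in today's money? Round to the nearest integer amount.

Price-level factor over 3 years: (1 + 5.8%)^3 = 1.184287112.
Purchasing power today: ¥656,471 divided by that factor.

¥554,317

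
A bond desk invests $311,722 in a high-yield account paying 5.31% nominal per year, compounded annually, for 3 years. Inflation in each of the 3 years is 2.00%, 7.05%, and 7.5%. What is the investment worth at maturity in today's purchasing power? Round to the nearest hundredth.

$310,156.57

Nominal value at maturity: $311,722 × (1 + 5.31%)^3 ≈ $364,062.79.
Price-level factor over 3 years: 1.0200 × 1.0705 × 1.075 = 1.17380325.
The maturity value deflated by that factor is the answer in today's purchasing power.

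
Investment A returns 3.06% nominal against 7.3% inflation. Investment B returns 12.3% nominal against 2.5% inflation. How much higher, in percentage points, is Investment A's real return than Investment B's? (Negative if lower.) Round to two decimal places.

Investment A real return: 1.0306/1.073 − 1 = -3.952%.
Investment B real return: 1.123/1.025 − 1 = 9.561%.
Difference: -3.952 − 9.561 = -13.513 pp.

-13.51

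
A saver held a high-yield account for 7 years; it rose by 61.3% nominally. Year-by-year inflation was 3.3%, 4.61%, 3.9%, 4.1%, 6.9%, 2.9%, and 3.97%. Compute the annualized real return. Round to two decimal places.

Cumulative inflation factor: 1.033 × 1.0461 × 1.039 × 1.041 × 1.069 × 1.029 × 1.0397 ≈ 1.33672.
Nominal growth factor: 1.61300. Real growth factor = 1.61300 / 1.33672 ≈ 1.20668.
Annualized: 1.20668^(1/7) − 1 ≈ 0.02720.

2.72%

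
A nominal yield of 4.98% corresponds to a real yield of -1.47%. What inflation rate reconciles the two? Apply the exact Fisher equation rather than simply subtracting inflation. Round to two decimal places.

6.55%

From (1+r_nom) = (1+r_real)(1+π), we get 1+π = (1 + 4.98%)/(1 − 1.47%) = 1.0498/0.9853 ≈ 1.06546.
So π ≈ 6.5462%.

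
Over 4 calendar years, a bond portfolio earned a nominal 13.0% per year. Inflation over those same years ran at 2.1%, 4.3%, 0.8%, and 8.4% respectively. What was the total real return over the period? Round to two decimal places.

40.12%

Cumulative inflation factor: 1.021 × 1.043 × 1.008 × 1.084 ≈ 1.16359.
Nominal growth factor: 1.63047. Real growth factor = 1.63047 / 1.16359 ≈ 1.40124.
Total real return ≈ 40.1244%.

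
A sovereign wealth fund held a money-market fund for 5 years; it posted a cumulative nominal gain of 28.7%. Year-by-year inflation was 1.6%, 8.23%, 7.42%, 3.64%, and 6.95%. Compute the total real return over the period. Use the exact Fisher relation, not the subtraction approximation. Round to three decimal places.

-1.702%

Cumulative inflation factor: 1.016 × 1.0823 × 1.0742 × 1.0364 × 1.0695 ≈ 1.30929.
Nominal growth factor: 1.28700. Real growth factor = 1.28700 / 1.30929 ≈ 0.98298.
Total real return ≈ -1.7022%.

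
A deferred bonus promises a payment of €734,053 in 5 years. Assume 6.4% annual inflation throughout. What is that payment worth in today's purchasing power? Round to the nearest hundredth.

€538,293.68

Price-level factor over 5 years: (1 + 6.4%)^5 ≈ 1.3636663998.
Purchasing power today: €734,053 divided by that factor.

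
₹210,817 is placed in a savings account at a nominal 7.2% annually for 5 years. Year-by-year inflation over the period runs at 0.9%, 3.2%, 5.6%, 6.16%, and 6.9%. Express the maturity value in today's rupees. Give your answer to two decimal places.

Nominal value at maturity: ₹210,817 × (1 + 7.2%)^5 ≈ ₹298,455.48.
Price-level factor over 5 years: 1.009 × 1.032 × 1.056 × 1.0616 × 1.069 ≈ 1.2478816451.
The maturity value deflated by that factor is the answer in today's purchasing power.

₹239,169.70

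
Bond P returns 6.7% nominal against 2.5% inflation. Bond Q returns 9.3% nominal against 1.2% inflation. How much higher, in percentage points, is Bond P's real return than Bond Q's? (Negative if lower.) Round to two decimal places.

-3.91

Bond P real return: 1.067/1.025 − 1 = 4.098%.
Bond Q real return: 1.093/1.012 − 1 = 8.004%.
Difference: 4.098 − 8.004 = -3.906 pp.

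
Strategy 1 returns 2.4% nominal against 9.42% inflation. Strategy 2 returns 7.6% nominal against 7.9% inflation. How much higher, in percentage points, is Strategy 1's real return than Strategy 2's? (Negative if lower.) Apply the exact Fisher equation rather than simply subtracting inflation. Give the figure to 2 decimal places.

Strategy 1 real return: 1.024/1.0942 − 1 = -6.416%.
Strategy 2 real return: 1.076/1.079 − 1 = -0.278%.
Difference: -6.416 − (-0.278) = -6.138 pp.

-6.14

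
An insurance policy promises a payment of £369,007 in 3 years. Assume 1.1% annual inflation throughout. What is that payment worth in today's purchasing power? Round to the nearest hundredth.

Price-level factor over 3 years: (1 + 1.1%)^3 = 1.033364331.
Purchasing power today: £369,007 divided by that factor.

£357,092.84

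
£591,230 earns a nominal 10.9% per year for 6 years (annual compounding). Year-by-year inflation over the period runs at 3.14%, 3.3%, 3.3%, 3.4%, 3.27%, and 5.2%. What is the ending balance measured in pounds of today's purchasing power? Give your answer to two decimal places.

Nominal value at maturity: £591,230 × (1 + 10.9%)^6 ≈ £1,099,881.10.
Price-level factor over 6 years: 1.0314 × 1.033 × 1.033 × 1.034 × 1.0327 × 1.052 ≈ 1.2363408690.
Dividing the nominal maturity value by the price-level factor gives the value in today's money.

£889,626.10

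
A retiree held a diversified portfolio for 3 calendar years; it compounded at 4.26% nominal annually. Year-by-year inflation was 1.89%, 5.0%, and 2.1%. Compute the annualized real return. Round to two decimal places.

1.24%

Cumulative inflation factor: 1.0189 × 1.050 × 1.021 ≈ 1.09231.
Nominal growth factor: 1.13332. Real growth factor = 1.13332 / 1.09231 ≈ 1.03754.
Annualized: 1.03754^(1/3) − 1 ≈ 0.01236.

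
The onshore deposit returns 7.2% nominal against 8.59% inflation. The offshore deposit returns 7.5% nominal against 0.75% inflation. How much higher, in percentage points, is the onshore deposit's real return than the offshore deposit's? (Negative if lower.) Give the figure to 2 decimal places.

The onshore deposit real return: 1.072/1.0859 − 1 = -1.280%.
The offshore deposit real return: 1.075/1.0075 − 1 = 6.700%.
Difference: -1.280 − 6.700 = -7.980 pp.

-7.98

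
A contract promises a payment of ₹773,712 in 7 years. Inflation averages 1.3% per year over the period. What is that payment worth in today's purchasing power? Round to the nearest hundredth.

Price-level factor over 7 years: (1 + 1.3%)^7 ≈ 1.0946269025.
Purchasing power today: ₹773,712 divided by that factor.

₹706,827.14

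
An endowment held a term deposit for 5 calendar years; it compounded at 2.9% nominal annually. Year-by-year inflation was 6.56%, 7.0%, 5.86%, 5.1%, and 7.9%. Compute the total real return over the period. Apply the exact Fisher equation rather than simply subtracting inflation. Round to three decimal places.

-15.716%

Cumulative inflation factor: 1.0656 × 1.070 × 1.0586 × 1.051 × 1.079 ≈ 1.36878.
Nominal growth factor: 1.15366. Real growth factor = 1.15366 / 1.36878 ≈ 0.84284.
Total real return ≈ -15.7164%.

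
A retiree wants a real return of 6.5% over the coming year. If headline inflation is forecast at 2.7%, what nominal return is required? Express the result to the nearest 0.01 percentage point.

By the Fisher equation, 1 + r_nom = (1 + 6.5%)(1 + 2.7%) = 1.065 × 1.027 = 1.093755.
So r_nom = 9.3755%.

9.38%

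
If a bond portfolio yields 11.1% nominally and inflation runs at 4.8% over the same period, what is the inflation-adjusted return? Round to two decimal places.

6.01%

Real return via the Fisher equation: (1 + 11.1%)/(1 + 4.8%) − 1 = 1.111/1.048 − 1 ≈ 0.06011.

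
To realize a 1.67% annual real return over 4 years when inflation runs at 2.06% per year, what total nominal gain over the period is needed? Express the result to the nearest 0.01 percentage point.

Required annual nominal rate: (1+1.67%)(1+2.06%) − 1 = 3.764402%.
Cumulative over 4 years: (1 + 0.03764402)^4 − 1 ≈ 0.15929.

15.93%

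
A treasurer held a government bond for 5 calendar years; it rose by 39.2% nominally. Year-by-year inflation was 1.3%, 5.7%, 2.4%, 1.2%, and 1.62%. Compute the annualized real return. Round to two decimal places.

Cumulative inflation factor: 1.013 × 1.057 × 1.024 × 1.012 × 1.0162 ≈ 1.12757.
Nominal growth factor: 1.39200. Real growth factor = 1.39200 / 1.12757 ≈ 1.23451.
Annualized: 1.23451^(1/5) − 1 ≈ 0.04304.

4.30%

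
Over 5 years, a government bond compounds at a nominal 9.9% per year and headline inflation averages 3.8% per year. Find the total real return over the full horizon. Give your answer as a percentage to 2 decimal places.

The annual real rate is (1+9.9%)/(1+3.8%) − 1 = 5.8767%.
Compounded over 5 years: (1 + 0.058767)^5 − 1 ≈ 0.33046.

33.05%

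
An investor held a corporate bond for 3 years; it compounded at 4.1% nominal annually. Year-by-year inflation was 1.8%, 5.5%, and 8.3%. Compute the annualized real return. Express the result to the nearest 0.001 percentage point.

-1.014%

Cumulative inflation factor: 1.018 × 1.055 × 1.083 ≈ 1.16313.
Nominal growth factor: 1.12811. Real growth factor = 1.12811 / 1.16313 ≈ 0.96989.
Annualized: 0.96989^(1/3) − 1 ≈ -0.01014.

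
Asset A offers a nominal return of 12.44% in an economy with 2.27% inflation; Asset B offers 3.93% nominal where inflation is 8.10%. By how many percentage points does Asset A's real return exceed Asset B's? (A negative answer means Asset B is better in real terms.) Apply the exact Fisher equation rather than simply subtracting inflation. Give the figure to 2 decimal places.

Asset A real return: 1.1244/1.0227 − 1 = 9.944%.
Asset B real return: 1.0393/1.0810 − 1 = -3.858%.
Difference: 9.944 − (-3.858) = 13.802 pp.

13.80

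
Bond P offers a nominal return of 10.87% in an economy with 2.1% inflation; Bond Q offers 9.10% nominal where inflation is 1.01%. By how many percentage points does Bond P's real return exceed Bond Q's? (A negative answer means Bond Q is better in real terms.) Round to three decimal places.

0.581

Bond P real return: 1.1087/1.021 − 1 = 8.5896%.
Bond Q real return: 1.0910/1.0101 − 1 = 8.0091%.
Difference: 8.5896 − 8.0091 = 0.5805 pp.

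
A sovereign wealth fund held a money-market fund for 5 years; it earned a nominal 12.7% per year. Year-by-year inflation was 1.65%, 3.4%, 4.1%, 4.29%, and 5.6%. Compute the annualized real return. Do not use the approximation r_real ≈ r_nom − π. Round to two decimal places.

Cumulative inflation factor: 1.0165 × 1.034 × 1.041 × 1.0429 × 1.056 ≈ 1.20499.
Nominal growth factor: 1.81811. Real growth factor = 1.81811 / 1.20499 ≈ 1.50881.
Annualized: 1.50881^(1/5) − 1 ≈ 0.08574.

8.57%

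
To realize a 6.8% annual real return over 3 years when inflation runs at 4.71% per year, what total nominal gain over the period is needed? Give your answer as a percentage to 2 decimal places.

39.86%

Required annual nominal rate: (1+6.8%)(1+4.71%) − 1 = 11.83028%.
Cumulative over 3 years: (1 + 0.1183028)^3 − 1 ≈ 0.39855.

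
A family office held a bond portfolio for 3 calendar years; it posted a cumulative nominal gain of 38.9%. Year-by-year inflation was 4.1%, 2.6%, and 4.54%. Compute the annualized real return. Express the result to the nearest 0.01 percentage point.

Cumulative inflation factor: 1.041 × 1.026 × 1.0454 ≈ 1.11656.
Nominal growth factor: 1.38900. Real growth factor = 1.38900 / 1.11656 ≈ 1.24400.
Annualized: 1.24400^(1/3) − 1 ≈ 0.07549.

7.55%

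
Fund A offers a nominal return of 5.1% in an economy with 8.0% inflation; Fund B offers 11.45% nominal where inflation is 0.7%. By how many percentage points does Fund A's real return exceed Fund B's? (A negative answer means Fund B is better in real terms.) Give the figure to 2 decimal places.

-13.36

Fund A real return: 1.051/1.080 − 1 = -2.685%.
Fund B real return: 1.1145/1.007 − 1 = 10.675%.
Difference: -2.685 − 10.675 = -13.360 pp.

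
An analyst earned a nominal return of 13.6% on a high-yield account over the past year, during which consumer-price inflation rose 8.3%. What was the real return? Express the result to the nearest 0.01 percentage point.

4.89%

Real return via the Fisher equation: (1 + 13.6%)/(1 + 8.3%) − 1 = 1.136/1.083 − 1 ≈ 0.04894.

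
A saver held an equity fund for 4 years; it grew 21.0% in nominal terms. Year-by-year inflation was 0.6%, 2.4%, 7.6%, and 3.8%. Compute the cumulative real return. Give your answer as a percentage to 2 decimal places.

5.17%

Cumulative inflation factor: 1.006 × 1.024 × 1.076 × 1.038 ≈ 1.15056.
Nominal growth factor: 1.21000. Real growth factor = 1.21000 / 1.15056 ≈ 1.05167.
Total real return ≈ 5.1666%.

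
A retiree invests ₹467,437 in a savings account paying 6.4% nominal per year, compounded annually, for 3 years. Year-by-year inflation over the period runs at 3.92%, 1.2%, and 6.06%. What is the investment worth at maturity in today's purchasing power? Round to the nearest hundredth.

₹504,796.92

Nominal value at maturity: ₹467,437 × (1 + 6.4%)^3 ≈ ₹563,051.31.
Price-level factor over 3 years: 1.0392 × 1.012 × 1.0606 ≈ 1.1154016262.
The maturity value deflated by that factor is the answer in today's purchasing power.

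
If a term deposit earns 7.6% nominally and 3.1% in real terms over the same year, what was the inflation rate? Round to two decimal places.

4.36%

From (1+r_nom) = (1+r_real)(1+π), we get 1+π = (1 + 7.6%)/(1 + 3.1%) = 1.076/1.031 ≈ 1.04365.
So π ≈ 4.3647%.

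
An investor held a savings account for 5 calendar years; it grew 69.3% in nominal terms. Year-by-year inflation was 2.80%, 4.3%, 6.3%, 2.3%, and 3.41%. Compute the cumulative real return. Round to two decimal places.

Cumulative inflation factor: 1.0280 × 1.043 × 1.063 × 1.023 × 1.0341 ≈ 1.20573.
Nominal growth factor: 1.69300. Real growth factor = 1.69300 / 1.20573 ≈ 1.40413.
Total real return ≈ 40.4133%.

40.41%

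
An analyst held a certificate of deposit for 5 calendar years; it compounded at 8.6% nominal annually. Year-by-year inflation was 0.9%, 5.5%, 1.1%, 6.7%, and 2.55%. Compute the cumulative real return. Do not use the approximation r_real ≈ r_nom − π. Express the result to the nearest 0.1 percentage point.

28.3%

Cumulative inflation factor: 1.009 × 1.055 × 1.011 × 1.067 × 1.0255 ≈ 1.17759.
Nominal growth factor: 1.51060. Real growth factor = 1.51060 / 1.17759 ≈ 1.28279.
Total real return ≈ 28.2786%.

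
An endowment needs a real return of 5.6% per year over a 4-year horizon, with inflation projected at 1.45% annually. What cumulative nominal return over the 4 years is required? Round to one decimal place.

31.7%

Required annual nominal rate: (1+5.6%)(1+1.45%) − 1 = 7.1312%.
Cumulative over 4 years: (1 + 0.071312)^4 − 1 ≈ 0.31724.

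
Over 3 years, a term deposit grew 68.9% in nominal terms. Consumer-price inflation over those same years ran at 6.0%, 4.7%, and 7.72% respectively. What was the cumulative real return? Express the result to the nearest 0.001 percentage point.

Cumulative inflation factor: 1.060 × 1.047 × 1.0772 ≈ 1.19550.
Nominal growth factor: 1.68900. Real growth factor = 1.68900 / 1.19550 ≈ 1.41280.
Total real return ≈ 41.2800%.

41.280%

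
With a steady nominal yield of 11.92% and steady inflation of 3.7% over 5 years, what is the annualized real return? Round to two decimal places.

With constant rates the annual real return is the same each year: (1+11.92%)/(1+3.7%) − 1 = 0.07927.

7.93%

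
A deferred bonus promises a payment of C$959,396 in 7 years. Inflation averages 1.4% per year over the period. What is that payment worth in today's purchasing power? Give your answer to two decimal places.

C$870,426.73

Price-level factor over 7 years: (1 + 1.4%)^7 ≈ 1.1022133959.
Purchasing power today: C$959,396 divided by that factor.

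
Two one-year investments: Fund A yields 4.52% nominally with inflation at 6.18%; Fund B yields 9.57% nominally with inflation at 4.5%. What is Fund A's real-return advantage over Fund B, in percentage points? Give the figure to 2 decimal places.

-6.42

Fund A real return: 1.0452/1.0618 − 1 = -1.563%.
Fund B real return: 1.0957/1.045 − 1 = 4.852%.
Difference: -1.563 − 4.852 = -6.415 pp.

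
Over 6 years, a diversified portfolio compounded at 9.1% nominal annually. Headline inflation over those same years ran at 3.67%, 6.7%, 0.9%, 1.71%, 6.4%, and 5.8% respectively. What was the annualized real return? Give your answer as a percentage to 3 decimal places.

Cumulative inflation factor: 1.0367 × 1.067 × 1.009 × 1.0171 × 1.064 × 1.058 ≈ 1.27791.
Nominal growth factor: 1.68635. Real growth factor = 1.68635 / 1.27791 ≈ 1.31962.
Annualized: 1.31962^(1/6) − 1 ≈ 0.04731.

4.731%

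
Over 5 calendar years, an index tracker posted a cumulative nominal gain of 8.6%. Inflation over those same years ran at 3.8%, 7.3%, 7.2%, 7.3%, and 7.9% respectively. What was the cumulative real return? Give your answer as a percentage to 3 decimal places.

Cumulative inflation factor: 1.038 × 1.073 × 1.072 × 1.073 × 1.079 ≈ 1.38233.
Nominal growth factor: 1.08600. Real growth factor = 1.08600 / 1.38233 ≈ 0.78563.
Total real return ≈ -21.4372%.

-21.437%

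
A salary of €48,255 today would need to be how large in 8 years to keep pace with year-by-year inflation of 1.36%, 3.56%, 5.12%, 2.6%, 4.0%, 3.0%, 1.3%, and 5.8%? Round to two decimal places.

Cumulative price-level factor: 1.0136 × 1.0356 × 1.0512 × 1.026 × 1.040 × 1.030 × 1.013 × 1.058 ≈ 1.2997416429.
Multiplying €48,255 by the price-level factor gives the future nominal sum.

€62,719.03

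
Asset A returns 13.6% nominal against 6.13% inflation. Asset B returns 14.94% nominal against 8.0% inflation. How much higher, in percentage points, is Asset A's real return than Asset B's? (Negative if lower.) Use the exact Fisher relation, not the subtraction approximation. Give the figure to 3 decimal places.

0.613

Asset A real return: 1.136/1.0613 − 1 = 7.0385%.
Asset B real return: 1.1494/1.080 − 1 = 6.4259%.
Difference: 7.0385 − 6.4259 = 0.6126 pp.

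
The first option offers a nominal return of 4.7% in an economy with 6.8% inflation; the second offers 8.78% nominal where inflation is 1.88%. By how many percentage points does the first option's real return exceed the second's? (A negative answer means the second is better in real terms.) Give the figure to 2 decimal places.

The first option real return: 1.047/1.068 − 1 = -1.966%.
The second real return: 1.0878/1.0188 − 1 = 6.773%.
Difference: -1.966 − 6.773 = -8.739 pp.

-8.74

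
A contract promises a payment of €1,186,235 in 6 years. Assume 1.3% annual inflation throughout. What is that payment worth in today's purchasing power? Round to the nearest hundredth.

Price-level factor over 6 years: (1 + 1.3%)^6 ≈ 1.0805793706.
Purchasing power today: €1,186,235 divided by that factor.

€1,097,776.83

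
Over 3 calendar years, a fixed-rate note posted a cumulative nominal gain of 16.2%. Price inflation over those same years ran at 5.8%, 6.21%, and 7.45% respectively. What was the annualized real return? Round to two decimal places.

-1.27%

Cumulative inflation factor: 1.058 × 1.0621 × 1.0745 ≈ 1.20742.
Nominal growth factor: 1.16200. Real growth factor = 1.16200 / 1.20742 ≈ 0.96238.
Annualized: 0.96238^(1/3) − 1 ≈ -0.01270.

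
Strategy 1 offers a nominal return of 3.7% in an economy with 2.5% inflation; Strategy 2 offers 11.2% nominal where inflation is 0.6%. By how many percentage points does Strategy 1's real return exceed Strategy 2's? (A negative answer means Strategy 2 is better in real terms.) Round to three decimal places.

Strategy 1 real return: 1.037/1.025 − 1 = 1.1707%.
Strategy 2 real return: 1.112/1.006 − 1 = 10.5368%.
Difference: 1.1707 − 10.5368 = -9.3661 pp.

-9.366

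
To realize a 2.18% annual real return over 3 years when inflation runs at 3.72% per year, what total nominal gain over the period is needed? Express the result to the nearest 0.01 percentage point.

Required annual nominal rate: (1+2.18%)(1+3.72%) − 1 = 5.981096%.
Cumulative over 3 years: (1 + 0.05981096)^3 − 1 ≈ 0.19038.

19.04%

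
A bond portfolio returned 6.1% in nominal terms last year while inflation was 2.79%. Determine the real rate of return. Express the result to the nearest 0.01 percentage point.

Real return via the Fisher equation: (1 + 6.1%)/(1 + 2.79%) − 1 = 1.061/1.0279 − 1 ≈ 0.03220.

3.22%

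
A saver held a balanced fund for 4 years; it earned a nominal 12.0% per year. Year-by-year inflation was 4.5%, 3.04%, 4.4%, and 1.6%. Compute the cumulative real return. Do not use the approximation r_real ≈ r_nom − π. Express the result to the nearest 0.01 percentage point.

Cumulative inflation factor: 1.045 × 1.0304 × 1.044 × 1.016 ≈ 1.14213.
Nominal growth factor: 1.57352. Real growth factor = 1.57352 / 1.14213 ≈ 1.37770.
Total real return ≈ 37.7703%.

37.77%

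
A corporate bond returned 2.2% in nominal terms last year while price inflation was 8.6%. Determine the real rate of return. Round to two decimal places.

Real return via the Fisher equation: (1 + 2.2%)/(1 + 8.6%) − 1 = 1.022/1.086 − 1 ≈ -0.05893.

-5.89%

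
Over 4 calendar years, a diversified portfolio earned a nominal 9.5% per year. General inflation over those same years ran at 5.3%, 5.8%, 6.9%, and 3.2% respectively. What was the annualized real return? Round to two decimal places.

Cumulative inflation factor: 1.053 × 1.058 × 1.069 × 1.032 ≈ 1.22906.
Nominal growth factor: 1.43766. Real growth factor = 1.43766 / 1.22906 ≈ 1.16973.
Annualized: 1.16973^(1/4) − 1 ≈ 0.03997.

4.00%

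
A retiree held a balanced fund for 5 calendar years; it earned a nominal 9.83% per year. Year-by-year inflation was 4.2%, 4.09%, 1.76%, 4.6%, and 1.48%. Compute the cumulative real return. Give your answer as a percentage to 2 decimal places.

36.41%

Cumulative inflation factor: 1.042 × 1.0409 × 1.0176 × 1.046 × 1.0148 ≈ 1.17156.
Nominal growth factor: 1.59810. Real growth factor = 1.59810 / 1.17156 ≈ 1.36408.
Total real return ≈ 36.4077%.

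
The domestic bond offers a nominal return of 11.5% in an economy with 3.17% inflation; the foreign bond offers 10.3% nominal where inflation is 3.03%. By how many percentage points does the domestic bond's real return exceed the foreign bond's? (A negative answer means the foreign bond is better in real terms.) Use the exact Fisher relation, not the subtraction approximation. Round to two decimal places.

1.02

The domestic bond real return: 1.115/1.0317 − 1 = 8.074%.
The foreign bond real return: 1.103/1.0303 − 1 = 7.056%.
Difference: 8.074 − 7.056 = 1.018 pp.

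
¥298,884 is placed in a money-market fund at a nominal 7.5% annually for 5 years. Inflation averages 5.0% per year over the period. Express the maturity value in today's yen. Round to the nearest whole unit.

¥336,201

Nominal value at maturity: ¥298,884 × (1 + 7.5%)^5 ≈ ¥429,087.
Price-level factor over 5 years: (1 + 5.0%)^5 = 1.2762815625.
Dividing the nominal maturity value by the price-level factor gives the value in today's money.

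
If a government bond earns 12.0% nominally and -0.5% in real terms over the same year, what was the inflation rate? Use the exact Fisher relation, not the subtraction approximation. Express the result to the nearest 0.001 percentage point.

From (1+r_nom) = (1+r_real)(1+π), we get 1+π = (1 + 12.0%)/(1 − 0.5%) = 1.120/0.995 ≈ 1.12563.
So π ≈ 12.5628%.

12.563%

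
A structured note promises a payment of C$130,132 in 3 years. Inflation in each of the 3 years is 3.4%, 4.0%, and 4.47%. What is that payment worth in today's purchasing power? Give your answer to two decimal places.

C$115,834.69

Price-level factor over 3 years: 1.034 × 1.040 × 1.0447 = 1.123428592.
Purchasing power today: C$130,132 divided by that factor.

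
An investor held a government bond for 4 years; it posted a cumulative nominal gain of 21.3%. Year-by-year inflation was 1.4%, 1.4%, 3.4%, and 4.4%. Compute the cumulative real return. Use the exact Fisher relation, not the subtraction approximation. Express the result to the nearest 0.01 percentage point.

Cumulative inflation factor: 1.014 × 1.014 × 1.034 × 1.044 ≈ 1.10993.
Nominal growth factor: 1.21300. Real growth factor = 1.21300 / 1.10993 ≈ 1.09286.
Total real return ≈ 9.2858%.

9.29%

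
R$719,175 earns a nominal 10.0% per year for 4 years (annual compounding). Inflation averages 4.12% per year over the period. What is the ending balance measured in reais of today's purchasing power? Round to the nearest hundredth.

Nominal value at maturity: R$719,175 × (1 + 10.0%)^4 ≈ R$1,052,944.12.
Price-level factor over 4 years: (1 + 4.12%)^4 ≈ 1.1752672594.
The maturity value deflated by that factor is the answer in today's purchasing power.

R$895,918.87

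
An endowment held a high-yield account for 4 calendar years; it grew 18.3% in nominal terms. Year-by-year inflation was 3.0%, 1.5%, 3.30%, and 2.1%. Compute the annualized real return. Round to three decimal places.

1.774%

Cumulative inflation factor: 1.030 × 1.015 × 1.0330 × 1.021 ≈ 1.10263.
Nominal growth factor: 1.18300. Real growth factor = 1.18300 / 1.10263 ≈ 1.07289.
Annualized: 1.07289^(1/4) − 1 ≈ 0.01774.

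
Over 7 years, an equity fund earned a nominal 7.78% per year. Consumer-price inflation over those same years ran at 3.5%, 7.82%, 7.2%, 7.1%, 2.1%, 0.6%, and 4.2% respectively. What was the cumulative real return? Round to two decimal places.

23.21%

Cumulative inflation factor: 1.035 × 1.0782 × 1.072 × 1.071 × 1.021 × 1.006 × 1.042 ≈ 1.37125.
Nominal growth factor: 1.68954. Real growth factor = 1.68954 / 1.37125 ≈ 1.23212.
Total real return ≈ 23.2117%.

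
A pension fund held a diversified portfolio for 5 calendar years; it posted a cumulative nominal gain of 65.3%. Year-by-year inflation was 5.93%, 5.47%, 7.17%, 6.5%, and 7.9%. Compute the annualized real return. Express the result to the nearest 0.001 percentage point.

3.738%

Cumulative inflation factor: 1.0593 × 1.0547 × 1.0717 × 1.065 × 1.079 ≈ 1.37592.
Nominal growth factor: 1.65300. Real growth factor = 1.65300 / 1.37592 ≈ 1.20138.
Annualized: 1.20138^(1/5) − 1 ≈ 0.03738.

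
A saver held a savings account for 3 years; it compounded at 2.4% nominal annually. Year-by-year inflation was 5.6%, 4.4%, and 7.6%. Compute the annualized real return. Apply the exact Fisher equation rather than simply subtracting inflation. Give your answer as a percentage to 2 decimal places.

-3.27%

Cumulative inflation factor: 1.056 × 1.044 × 1.076 ≈ 1.18625.
Nominal growth factor: 1.07374. Real growth factor = 1.07374 / 1.18625 ≈ 0.90516.
Annualized: 0.90516^(1/3) − 1 ≈ -0.03267.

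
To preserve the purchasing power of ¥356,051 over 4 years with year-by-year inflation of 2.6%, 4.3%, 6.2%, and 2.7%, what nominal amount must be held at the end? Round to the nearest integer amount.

Cumulative price-level factor: 1.026 × 1.043 × 1.062 × 1.027 ≈ 1.1671498795.
The nominal amount required is ¥356,051 scaled up by that factor.

¥415,565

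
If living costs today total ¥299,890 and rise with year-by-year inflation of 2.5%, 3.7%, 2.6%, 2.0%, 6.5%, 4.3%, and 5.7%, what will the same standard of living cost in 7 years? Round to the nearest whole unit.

Cumulative price-level factor: 1.025 × 1.037 × 1.026 × 1.020 × 1.065 × 1.043 × 1.057 ≈ 1.3060477575.
Multiplying ¥299,890 by the price-level factor gives the future nominal sum.

¥391,671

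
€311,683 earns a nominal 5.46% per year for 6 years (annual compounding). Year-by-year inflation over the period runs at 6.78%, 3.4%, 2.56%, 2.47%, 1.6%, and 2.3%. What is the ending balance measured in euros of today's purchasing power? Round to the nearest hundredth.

€355,537.30

Nominal value at maturity: €311,683 × (1 + 5.46%)^6 ≈ €428,785.13.
Price-level factor over 6 years: 1.0678 × 1.034 × 1.0256 × 1.0247 × 1.016 × 1.023 ≈ 1.2060200982.
Dividing the nominal maturity value by the price-level factor gives the value in today's money.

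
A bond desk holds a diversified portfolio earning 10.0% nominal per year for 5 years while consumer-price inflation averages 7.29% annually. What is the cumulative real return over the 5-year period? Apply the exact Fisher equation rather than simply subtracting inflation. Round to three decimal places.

13.284%

The annual real rate is (1+10.0%)/(1+7.29%) − 1 = 2.5259%.
Compounded over 5 years: (1 + 0.025259)^5 − 1 ≈ 0.13284.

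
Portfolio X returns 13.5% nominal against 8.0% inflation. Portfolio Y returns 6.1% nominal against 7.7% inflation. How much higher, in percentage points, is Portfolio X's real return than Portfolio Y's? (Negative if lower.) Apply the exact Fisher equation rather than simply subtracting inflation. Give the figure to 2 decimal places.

Portfolio X real return: 1.135/1.080 − 1 = 5.093%.
Portfolio Y real return: 1.061/1.077 − 1 = -1.486%.
Difference: 5.093 − (-1.486) = 6.579 pp.

6.58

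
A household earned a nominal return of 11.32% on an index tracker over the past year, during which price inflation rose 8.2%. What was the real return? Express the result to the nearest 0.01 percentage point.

Real return via the Fisher equation: (1 + 11.32%)/(1 + 8.2%) − 1 = 1.1132/1.082 − 1 ≈ 0.02884.

2.88%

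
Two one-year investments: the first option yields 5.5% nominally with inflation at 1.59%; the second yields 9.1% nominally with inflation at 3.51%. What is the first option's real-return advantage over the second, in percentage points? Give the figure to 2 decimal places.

The first option real return: 1.055/1.0159 − 1 = 3.849%.
The second real return: 1.091/1.0351 − 1 = 5.400%.
Difference: 3.849 − 5.400 = -1.551 pp.

-1.55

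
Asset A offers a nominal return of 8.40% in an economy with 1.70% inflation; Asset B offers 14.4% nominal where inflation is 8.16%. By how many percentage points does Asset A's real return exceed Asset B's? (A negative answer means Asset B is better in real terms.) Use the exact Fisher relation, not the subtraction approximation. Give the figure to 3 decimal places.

Asset A real return: 1.0840/1.0170 − 1 = 6.5880%.
Asset B real return: 1.144/1.0816 − 1 = 5.7692%.
Difference: 6.5880 − 5.7692 = 0.8188 pp.

0.819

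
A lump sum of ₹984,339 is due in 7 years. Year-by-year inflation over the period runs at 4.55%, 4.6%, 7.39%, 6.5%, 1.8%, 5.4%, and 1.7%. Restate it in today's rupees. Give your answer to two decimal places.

₹721,217.37

Price-level factor over 7 years: 1.0455 × 1.046 × 1.0739 × 1.065 × 1.018 × 1.054 × 1.017 ≈ 1.3648298541.
Purchasing power today: ₹984,339 divided by that factor.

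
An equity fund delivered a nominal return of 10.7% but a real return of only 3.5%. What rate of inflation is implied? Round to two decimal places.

6.96%

From (1+r_nom) = (1+r_real)(1+π), we get 1+π = (1 + 10.7%)/(1 + 3.5%) = 1.107/1.035 ≈ 1.06957.
So π ≈ 6.9565%.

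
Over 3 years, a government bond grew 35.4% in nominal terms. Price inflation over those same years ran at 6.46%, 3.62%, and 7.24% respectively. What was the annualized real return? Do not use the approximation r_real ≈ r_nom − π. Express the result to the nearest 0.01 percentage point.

4.60%

Cumulative inflation factor: 1.0646 × 1.0362 × 1.0724 ≈ 1.18301.
Nominal growth factor: 1.35400. Real growth factor = 1.35400 / 1.18301 ≈ 1.14454.
Annualized: 1.14454^(1/3) − 1 ≈ 0.04603.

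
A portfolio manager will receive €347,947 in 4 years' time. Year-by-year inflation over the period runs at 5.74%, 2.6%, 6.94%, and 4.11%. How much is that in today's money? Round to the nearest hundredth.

Price-level factor over 4 years: 1.0574 × 1.026 × 1.0694 × 1.0411 ≈ 1.2078674922.
Purchasing power today: €347,947 divided by that factor.

€288,067.19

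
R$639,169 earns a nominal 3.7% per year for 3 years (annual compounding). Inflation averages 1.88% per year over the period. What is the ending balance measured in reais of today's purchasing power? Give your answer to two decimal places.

Nominal value at maturity: R$639,169 × (1 + 3.7%)^3 ≈ R$712,774.20.
Price-level factor over 3 years: (1 + 1.88%)^3 ≈ 1.0574669647.
The maturity value deflated by that factor is the answer in today's purchasing power.

R$674,039.21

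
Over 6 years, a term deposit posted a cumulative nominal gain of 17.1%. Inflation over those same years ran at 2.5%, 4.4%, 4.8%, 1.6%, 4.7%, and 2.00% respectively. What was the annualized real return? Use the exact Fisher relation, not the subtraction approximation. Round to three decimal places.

Cumulative inflation factor: 1.025 × 1.044 × 1.048 × 1.016 × 1.047 × 1.0200 ≈ 1.21682.
Nominal growth factor: 1.17100. Real growth factor = 1.17100 / 1.21682 ≈ 0.96234.
Annualized: 0.96234^(1/6) − 1 ≈ -0.00638.

-0.638%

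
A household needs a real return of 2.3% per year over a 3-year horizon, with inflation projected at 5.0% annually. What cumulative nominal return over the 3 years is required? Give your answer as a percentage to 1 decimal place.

23.9%

Required annual nominal rate: (1+2.3%)(1+5.0%) − 1 = 7.415%.
Cumulative over 3 years: (1 + 0.07415)^3 − 1 ≈ 0.23935.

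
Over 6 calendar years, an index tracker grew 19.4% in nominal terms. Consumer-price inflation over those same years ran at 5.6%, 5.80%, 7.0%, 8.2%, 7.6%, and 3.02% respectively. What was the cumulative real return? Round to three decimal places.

Cumulative inflation factor: 1.056 × 1.0580 × 1.070 × 1.082 × 1.076 × 1.0302 ≈ 1.43382.
Nominal growth factor: 1.19400. Real growth factor = 1.19400 / 1.43382 ≈ 0.83274.
Total real return ≈ -16.7259%.

-16.726%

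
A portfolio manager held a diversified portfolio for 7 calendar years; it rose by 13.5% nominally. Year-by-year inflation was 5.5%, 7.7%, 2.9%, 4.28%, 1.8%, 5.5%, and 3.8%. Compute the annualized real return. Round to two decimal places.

-2.54%

Cumulative inflation factor: 1.055 × 1.077 × 1.029 × 1.0428 × 1.018 × 1.055 × 1.038 ≈ 1.35920.
Nominal growth factor: 1.13500. Real growth factor = 1.13500 / 1.35920 ≈ 0.83505.
Annualized: 0.83505^(1/7) − 1 ≈ -0.02542.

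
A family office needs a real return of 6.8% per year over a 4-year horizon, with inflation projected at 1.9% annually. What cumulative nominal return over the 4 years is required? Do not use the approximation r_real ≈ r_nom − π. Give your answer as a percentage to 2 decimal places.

Required annual nominal rate: (1+6.8%)(1+1.9%) − 1 = 8.8292%.
Cumulative over 4 years: (1 + 0.088292)^4 − 1 ≈ 0.40275.

40.28%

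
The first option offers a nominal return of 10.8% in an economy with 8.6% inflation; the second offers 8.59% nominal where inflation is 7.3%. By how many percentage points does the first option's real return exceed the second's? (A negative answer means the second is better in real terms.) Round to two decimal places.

0.82

The first option real return: 1.108/1.086 − 1 = 2.026%.
The second real return: 1.0859/1.073 − 1 = 1.202%.
Difference: 2.026 − 1.202 = 0.824 pp.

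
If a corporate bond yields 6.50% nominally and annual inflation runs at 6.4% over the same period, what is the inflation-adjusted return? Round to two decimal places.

Real return via the Fisher equation: (1 + 6.50%)/(1 + 6.4%) − 1 = 1.0650/1.064 − 1 ≈ 0.00094.

0.09%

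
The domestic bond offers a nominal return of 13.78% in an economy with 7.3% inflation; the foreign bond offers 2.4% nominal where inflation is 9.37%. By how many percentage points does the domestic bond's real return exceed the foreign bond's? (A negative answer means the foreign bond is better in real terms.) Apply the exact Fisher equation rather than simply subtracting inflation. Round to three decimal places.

12.412

The domestic bond real return: 1.1378/1.073 − 1 = 6.0391%.
The foreign bond real return: 1.024/1.0937 − 1 = -6.3729%.
Difference: 6.0391 − (-6.3729) = 12.4120 pp.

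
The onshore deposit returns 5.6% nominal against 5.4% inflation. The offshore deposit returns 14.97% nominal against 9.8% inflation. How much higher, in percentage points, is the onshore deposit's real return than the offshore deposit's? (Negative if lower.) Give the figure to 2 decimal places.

-4.52

The onshore deposit real return: 1.056/1.054 − 1 = 0.190%.
The offshore deposit real return: 1.1497/1.098 − 1 = 4.709%.
Difference: 0.190 − 4.709 = -4.519 pp.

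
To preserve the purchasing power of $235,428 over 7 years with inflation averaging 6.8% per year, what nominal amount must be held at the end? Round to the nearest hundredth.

$373,127.18

Cumulative price-level factor: (1+6.8%)^7 ≈ 1.5848886996.
Multiplying $235,428 by the price-level factor gives the future nominal sum.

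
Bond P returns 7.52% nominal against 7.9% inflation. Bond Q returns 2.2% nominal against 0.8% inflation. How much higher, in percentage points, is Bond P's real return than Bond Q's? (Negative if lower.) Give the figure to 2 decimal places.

-1.74

Bond P real return: 1.0752/1.079 − 1 = -0.352%.
Bond Q real return: 1.022/1.008 − 1 = 1.389%.
Difference: -0.352 − 1.389 = -1.741 pp.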